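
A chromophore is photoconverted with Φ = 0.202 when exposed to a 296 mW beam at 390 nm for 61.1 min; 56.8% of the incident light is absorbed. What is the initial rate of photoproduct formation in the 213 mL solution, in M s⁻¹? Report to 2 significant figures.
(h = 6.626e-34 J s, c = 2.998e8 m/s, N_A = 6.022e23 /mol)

Photon energy at 390 nm: hc/λ = (6.626e-34)(2.998e8)/(390e-9) = 5.094e-19 J.
Energy delivered: (296 mW)(3666 s) = 1085 J.
Photons incident: 1085 / 5.094e-19 = 2.130e21, i.e. 2.130e21/6.022e23 = 0.003537 mol.
Photons absorbed: 0.568 × 0.003537 = 0.002009 mol.
Product formed: 0.202 × 0.002009 = 4.058e-4 mol.
Rate: 4.058e-4 mol / (3666 s × 0.213 L) = 5.2e-7 M s⁻¹.

5.2e-7 M s⁻¹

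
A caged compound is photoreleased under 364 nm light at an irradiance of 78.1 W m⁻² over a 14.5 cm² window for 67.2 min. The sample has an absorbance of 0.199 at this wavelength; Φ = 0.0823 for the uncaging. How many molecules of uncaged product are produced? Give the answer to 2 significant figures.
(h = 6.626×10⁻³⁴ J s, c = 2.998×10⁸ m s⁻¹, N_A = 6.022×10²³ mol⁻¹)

Photon energy at 364 nm: hc/λ = (6.626×10⁻³⁴)(2.998×10⁸)/(364×10⁻⁹) = 5.457×10⁻¹⁹ J.
Energy delivered: (78.1 W m⁻²)(14.5×10⁻⁴ m²)(4032 s) = 456.6 J.
Photons incident: 456.6 / 5.457×10⁻¹⁹ = 8.367×10²⁰, i.e. 8.367×10²⁰/6.022×10²³ = 0.001389 mol.
Fraction absorbed: 1 − 10^(−0.199) = 0.3676.
Photons absorbed: 0.3676 × 0.001389 = 5.106×10⁻⁴ mol.
Product: Φ × n_abs = 0.0823 × 5.106×10⁻⁴ = 4.202×10⁻⁵ mol.
As a count: 4.202×10⁻⁵ × 6.022×10²³ = 2.5×10¹⁹.

2.5×10¹⁹ molecules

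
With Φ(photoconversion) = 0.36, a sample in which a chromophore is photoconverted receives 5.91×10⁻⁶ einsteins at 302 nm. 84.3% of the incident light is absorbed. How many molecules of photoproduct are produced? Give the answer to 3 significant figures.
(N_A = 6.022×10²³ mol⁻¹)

Photons absorbed: 0.843 × 5.91×10⁻⁶ = 4.982×10⁻⁶ mol.
Product: Φ × n_abs = 0.36 × 4.982×10⁻⁶ = 1.794×10⁻⁶ mol.
As a count: 1.794×10⁻⁶ × 6.022×10²³ = 1.08×10¹⁸.

1.08×10¹⁸ molecules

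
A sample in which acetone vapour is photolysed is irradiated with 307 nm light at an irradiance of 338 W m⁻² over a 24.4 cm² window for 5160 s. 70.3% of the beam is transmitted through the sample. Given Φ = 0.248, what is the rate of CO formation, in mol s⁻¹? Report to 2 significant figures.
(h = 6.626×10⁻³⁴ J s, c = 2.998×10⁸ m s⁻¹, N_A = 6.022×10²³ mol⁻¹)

1.6×10⁻⁷ mol s⁻¹

Photon energy at 307 nm: hc/λ = (6.626×10⁻³⁴)(2.998×10⁸)/(307×10⁻⁹) = 6.471×10⁻¹⁹ J.
Energy delivered: (338 W m⁻²)(24.4×10⁻⁴ m²)(5160 s) = 4256 J.
Photons incident: 4256 / 6.471×10⁻¹⁹ = 6.577×10²¹, i.e. 6.577×10²¹/6.022×10²³ = 0.01092 mol.
Fraction absorbed: 1 − 70.3/100 = 0.2970.
Photons absorbed: 0.2970 × 0.01092 = 0.003243 mol.
Product formed: 0.248 × 0.003243 = 8.043×10⁻⁴ mol.
Rate: 8.043×10⁻⁴ / 5160 s = 1.6×10⁻⁷ mol s⁻¹.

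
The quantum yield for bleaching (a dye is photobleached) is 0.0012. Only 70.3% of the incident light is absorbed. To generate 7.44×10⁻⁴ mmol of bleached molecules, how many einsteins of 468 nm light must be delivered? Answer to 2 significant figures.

Product: 7.44×10⁻⁴ mmol = 7.44×10⁻⁷ mol.
Photons that must be absorbed: 7.44×10⁻⁷ / 0.0012 = 6.200×10⁻⁴ mol.
Incident photons needed: 6.200×10⁻⁴ / 0.703 = 8.819×10⁻⁴ mol.

8.8×10⁻⁴ einstein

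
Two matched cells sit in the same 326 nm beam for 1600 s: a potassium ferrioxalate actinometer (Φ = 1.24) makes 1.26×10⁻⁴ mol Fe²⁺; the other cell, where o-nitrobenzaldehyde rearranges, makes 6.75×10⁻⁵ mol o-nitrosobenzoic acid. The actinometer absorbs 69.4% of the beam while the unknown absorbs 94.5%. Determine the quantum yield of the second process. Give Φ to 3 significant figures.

Photons absorbed by the actinometer: 1.26×10⁻⁴ / 1.24 = 1.016×10⁻⁴ mol.
Incident flux: 1.016×10⁻⁴ / 0.694 = 1.464×10⁻⁴ einstein.
Absorbed by unknown: 0.945 × 1.464×10⁻⁴ = 1.383×10⁻⁴ mol.
Φ(unknown) = 6.75×10⁻⁵ / 1.383×10⁻⁴ = 0.488.

Φ = 0.488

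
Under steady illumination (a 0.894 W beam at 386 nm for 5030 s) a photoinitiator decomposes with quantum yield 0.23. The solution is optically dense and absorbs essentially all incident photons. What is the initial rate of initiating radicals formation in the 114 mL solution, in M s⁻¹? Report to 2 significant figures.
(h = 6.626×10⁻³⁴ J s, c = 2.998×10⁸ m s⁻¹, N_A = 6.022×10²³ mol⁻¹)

Photon energy at 386 nm: hc/λ = (6.626×10⁻³⁴)(2.998×10⁸)/(386×10⁻⁹) = 5.146×10⁻¹⁹ J.
Energy delivered: (0.894 W)(5030 s) = 4497 J.
Photons incident: 4497 / 5.146×10⁻¹⁹ = 8.739×10²¹, i.e. 8.739×10²¹/6.022×10²³ = 0.01451 mol.
Product formed: 0.23 × 0.01451 = 0.003337 mol.
Rate: 0.003337 mol / (5030 s × 0.114 L) = 5.8×10⁻⁶ M s⁻¹.

5.8×10⁻⁶ M s⁻¹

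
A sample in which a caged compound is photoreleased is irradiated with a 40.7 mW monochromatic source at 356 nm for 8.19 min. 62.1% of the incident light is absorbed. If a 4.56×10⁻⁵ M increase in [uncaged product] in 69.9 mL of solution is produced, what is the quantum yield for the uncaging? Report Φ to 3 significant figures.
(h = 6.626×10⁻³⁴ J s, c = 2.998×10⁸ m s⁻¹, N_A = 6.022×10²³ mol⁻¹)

Φ = 0.0862

Product: (4.56×10⁻⁵ M)(0.0699 L) = 3.187×10⁻⁶ mol.
Photon energy at 356 nm: hc/λ = (6.626×10⁻³⁴)(2.998×10⁸)/(356×10⁻⁹) = 5.580×10⁻¹⁹ J.
Energy delivered: (40.7 mW)(491.4 s) = 20.00 J.
Photons incident: 20.00 / 5.580×10⁻¹⁹ = 3.584×10¹⁹, i.e. 3.584×10¹⁹/6.022×10²³ = 5.952×10⁻⁵ mol.
Photons absorbed: 0.621 × 5.952×10⁻⁵ = 3.696×10⁻⁵ mol.
Φ = 3.187×10⁻⁶ mol / 3.696×10⁻⁵ mol photons = 0.0862.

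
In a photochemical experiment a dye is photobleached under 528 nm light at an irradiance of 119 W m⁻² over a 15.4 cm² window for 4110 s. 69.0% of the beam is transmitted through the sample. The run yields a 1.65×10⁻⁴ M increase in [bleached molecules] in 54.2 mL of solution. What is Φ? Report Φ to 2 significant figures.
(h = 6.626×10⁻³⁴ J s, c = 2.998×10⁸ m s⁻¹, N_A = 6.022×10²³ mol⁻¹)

Φ = 0.0087

Product: (1.65×10⁻⁴ M)(0.0542 L) = 8.943×10⁻⁶ mol.
Photon energy at 528 nm: hc/λ = (6.626×10⁻³⁴)(2.998×10⁸)/(528×10⁻⁹) = 3.762×10⁻¹⁹ J.
Energy delivered: (119 W m⁻²)(15.4×10⁻⁴ m²)(4110 s) = 753.2 J.
Photons incident: 753.2 / 3.762×10⁻¹⁹ = 2.002×10²¹, i.e. 2.002×10²¹/6.022×10²³ = 0.003324 mol.
Fraction absorbed: 1 − 69.0/100 = 0.3100.
Photons absorbed: 0.3100 × 0.003324 = 0.001030 mol.
Φ = 8.943×10⁻⁶ mol / 0.001030 mol photons = 0.0087.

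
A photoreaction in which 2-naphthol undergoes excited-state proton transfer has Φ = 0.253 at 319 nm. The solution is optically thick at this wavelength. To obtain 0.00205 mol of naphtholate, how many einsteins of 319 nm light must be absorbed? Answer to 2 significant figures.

0.0081 einstein

Photons that must be absorbed: 0.00205 / 0.253 = 0.008103 mol.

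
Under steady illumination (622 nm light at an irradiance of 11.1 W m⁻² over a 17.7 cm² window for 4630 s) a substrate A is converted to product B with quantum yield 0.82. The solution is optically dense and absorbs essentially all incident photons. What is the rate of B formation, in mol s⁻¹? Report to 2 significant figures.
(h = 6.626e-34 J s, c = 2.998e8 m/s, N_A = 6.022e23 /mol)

Photon energy at 622 nm: hc/λ = (6.626e-34)(2.998e8)/(622e-9) = 3.194e-19 J.
Energy delivered: (11.1 W m⁻²)(17.7e-4 m²)(4630 s) = 90.97 J.
Photons incident: 90.97 / 3.194e-19 = 2.848e20, i.e. 2.848e20/6.022e23 = 4.729e-4 mol.
Product formed: 0.82 × 4.729e-4 = 3.878e-4 mol.
Rate: 3.878e-4 / 4630 s = 8.4e-8 mol s⁻¹.

8.4e-8 mol s⁻¹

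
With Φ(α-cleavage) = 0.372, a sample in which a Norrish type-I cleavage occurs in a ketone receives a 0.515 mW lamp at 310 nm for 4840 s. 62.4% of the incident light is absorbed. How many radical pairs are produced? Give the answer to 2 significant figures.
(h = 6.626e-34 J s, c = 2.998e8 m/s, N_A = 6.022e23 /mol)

9.0e17 radical pairs

Photon energy at 310 nm: hc/λ = (6.626e-34)(2.998e8)/(310e-9) = 6.408e-19 J.
Energy delivered: (0.515 mW)(4840 s) = 2.493 J.
Photons incident: 2.493 / 6.408e-19 = 3.890e18, i.e. 3.890e18/6.022e23 = 6.460e-6 mol.
Photons absorbed: 0.624 × 6.460e-6 = 4.031e-6 mol.
Product: Φ × n_abs = 0.372 × 4.031e-6 = 1.500e-6 mol.
As a count: 1.500e-6 × 6.022e23 = 9.0e17.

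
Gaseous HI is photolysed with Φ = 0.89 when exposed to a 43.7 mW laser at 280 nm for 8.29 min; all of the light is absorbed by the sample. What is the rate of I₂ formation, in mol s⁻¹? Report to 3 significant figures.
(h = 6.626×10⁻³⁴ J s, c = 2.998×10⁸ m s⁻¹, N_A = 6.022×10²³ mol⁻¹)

Photon energy at 280 nm: hc/λ = (6.626×10⁻³⁴)(2.998×10⁸)/(280×10⁻⁹) = 7.095×10⁻¹⁹ J.
Energy delivered: (43.7 mW)(497.4 s) = 21.74 J.
Photons incident: 21.74 / 7.095×10⁻¹⁹ = 3.064×10¹⁹, i.e. 3.064×10¹⁹/6.022×10²³ = 5.088×10⁻⁵ mol.
Product formed: 0.89 × 5.088×10⁻⁵ = 4.528×10⁻⁵ mol.
Rate: 4.528×10⁻⁵ / 497.4 s = 9.10×10⁻⁸ mol s⁻¹.

9.10×10⁻⁸ mol s⁻¹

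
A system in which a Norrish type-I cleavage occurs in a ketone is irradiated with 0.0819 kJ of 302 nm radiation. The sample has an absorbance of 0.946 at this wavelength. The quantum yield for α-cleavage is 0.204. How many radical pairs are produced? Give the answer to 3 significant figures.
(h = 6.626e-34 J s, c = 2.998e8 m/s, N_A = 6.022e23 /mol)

Photon energy at 302 nm: hc/λ = (6.626e-34)(2.998e8)/(302e-9) = 6.578e-19 J.
Incident energy: 0.0819 kJ = 81.9 J.
Photons incident: 81.9 / 6.578e-19 = 1.245e20, i.e. 1.245e20/6.022e23 = 2.067e-4 mol.
Fraction absorbed: 1 − 10^(−0.946) = 0.8868.
Photons absorbed: 0.8868 × 2.067e-4 = 1.833e-4 mol.
Product: Φ × n_abs = 0.204 × 1.833e-4 = 3.739e-5 mol.
As a count: 3.739e-5 × 6.022e23 = 2.25e19.

2.25e19 radical pairs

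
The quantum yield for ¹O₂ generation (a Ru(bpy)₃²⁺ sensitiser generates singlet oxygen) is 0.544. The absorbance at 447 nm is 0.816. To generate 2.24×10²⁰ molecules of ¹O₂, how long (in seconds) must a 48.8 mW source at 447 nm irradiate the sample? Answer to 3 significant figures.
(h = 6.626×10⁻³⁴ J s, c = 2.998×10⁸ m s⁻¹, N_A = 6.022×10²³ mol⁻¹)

t ≈ 4430 s

Product: 2.24×10²⁰ / 6.022×10²³ = 3.720×10⁻⁴ mol.
Photons that must be absorbed: 3.720×10⁻⁴ / 0.544 = 6.838×10⁻⁴ mol.
Fraction absorbed: 1 − 10^(−0.816) = 0.8472.
Incident photons needed: 6.838×10⁻⁴ / 0.8472 = 8.071×10⁻⁴ mol.
Photon energy: hc/λ = 4.444×10⁻¹⁹ J; per mole, 2.676×10⁵ J mol⁻¹.
Energy required: 8.071×10⁻⁴ × 2.676×10⁵ = 216.0 J.
Time: 216.0 J / 0.0488 W = 4430 s.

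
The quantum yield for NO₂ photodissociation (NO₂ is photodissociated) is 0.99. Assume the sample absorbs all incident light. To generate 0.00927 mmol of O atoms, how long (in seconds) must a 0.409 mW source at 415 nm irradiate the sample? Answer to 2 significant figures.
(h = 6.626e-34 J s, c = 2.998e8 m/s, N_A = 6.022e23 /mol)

Product: 0.00927 mmol = 9.27e-6 mol.
Photons that must be absorbed: 9.27e-6 / 0.99 = 9.364e-6 mol.
Photon energy: hc/λ = 4.787e-19 J; per mole, 2.883e5 J mol⁻¹.
Energy required: 9.364e-6 × 2.883e5 = 2.700 J.
Time: 2.700 J / 0.000409 W = 6600 s.

t ≈ 6600 s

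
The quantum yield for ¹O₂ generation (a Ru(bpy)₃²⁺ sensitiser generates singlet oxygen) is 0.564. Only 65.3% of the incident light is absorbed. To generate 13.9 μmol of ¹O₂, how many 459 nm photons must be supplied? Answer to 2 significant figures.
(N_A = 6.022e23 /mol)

Product: 13.9 μmol = 1.39e-5 mol.
Photons that must be absorbed: 1.39e-5 / 0.564 = 2.465e-5 mol.
Incident photons needed: 2.465e-5 / 0.653 = 3.775e-5 mol.
Photon count: 3.775e-5 × 6.022e23 = 2.3e19.

2.3e19 photons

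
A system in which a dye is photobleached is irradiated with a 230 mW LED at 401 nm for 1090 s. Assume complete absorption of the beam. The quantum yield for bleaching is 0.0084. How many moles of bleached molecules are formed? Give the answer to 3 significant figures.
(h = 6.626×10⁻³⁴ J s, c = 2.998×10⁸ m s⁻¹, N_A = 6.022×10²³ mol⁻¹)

Photon energy at 401 nm: hc/λ = (6.626×10⁻³⁴)(2.998×10⁸)/(401×10⁻⁹) = 4.954×10⁻¹⁹ J.
Energy delivered: (230 mW)(1090 s) = 250.7 J.
Photons incident: 250.7 / 4.954×10⁻¹⁹ = 5.061×10²⁰, i.e. 5.061×10²⁰/6.022×10²³ = 8.404×10⁻⁴ mol.
Product: Φ × n_abs = 0.0084 × 8.404×10⁻⁴ = 7.059×10⁻⁶ mol.

7.06×10⁻⁶ mol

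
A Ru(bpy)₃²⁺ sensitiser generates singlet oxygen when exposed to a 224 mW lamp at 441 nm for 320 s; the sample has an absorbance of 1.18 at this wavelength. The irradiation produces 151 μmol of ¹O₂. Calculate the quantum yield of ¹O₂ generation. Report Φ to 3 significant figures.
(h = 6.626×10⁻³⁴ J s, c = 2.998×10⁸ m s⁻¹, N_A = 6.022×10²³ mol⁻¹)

Φ = 0.612

Product: 151 μmol = 1.51×10⁻⁴ mol.
Photon energy at 441 nm: hc/λ = (6.626×10⁻³⁴)(2.998×10⁸)/(441×10⁻⁹) = 4.504×10⁻¹⁹ J.
Energy delivered: (224 mW)(320 s) = 71.68 J.
Photons incident: 71.68 / 4.504×10⁻¹⁹ = 1.591×10²⁰, i.e. 1.591×10²⁰/6.022×10²³ = 2.642×10⁻⁴ mol.
Fraction absorbed: 1 − 10^(−1.18) = 0.9339.
Photons absorbed: 0.9339 × 2.642×10⁻⁴ = 2.467×10⁻⁴ mol.
Φ = 1.51×10⁻⁴ mol / 2.467×10⁻⁴ mol photons = 0.612.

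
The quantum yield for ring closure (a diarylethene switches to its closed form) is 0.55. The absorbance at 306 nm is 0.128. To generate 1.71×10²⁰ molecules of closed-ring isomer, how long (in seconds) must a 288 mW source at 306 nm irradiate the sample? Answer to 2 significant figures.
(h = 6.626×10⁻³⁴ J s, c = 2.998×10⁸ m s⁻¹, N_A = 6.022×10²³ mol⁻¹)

Product: 1.71×10²⁰ / 6.022×10²³ = 2.840×10⁻⁴ mol.
Photons that must be absorbed: 2.840×10⁻⁴ / 0.55 = 5.164×10⁻⁴ mol.
Fraction absorbed: 1 − 10^(−0.128) = 0.2553.
Incident photons needed: 5.164×10⁻⁴ / 0.2553 = 0.002023 mol.
Photon energy: hc/λ = 6.492×10⁻¹⁹ J; per mole, 3.909×10⁵ J mol⁻¹.
Energy required: 0.002023 × 3.909×10⁵ = 790.8 J.
Time: 790.8 J / 0.288 W = 2700 s.

t ≈ 2700 s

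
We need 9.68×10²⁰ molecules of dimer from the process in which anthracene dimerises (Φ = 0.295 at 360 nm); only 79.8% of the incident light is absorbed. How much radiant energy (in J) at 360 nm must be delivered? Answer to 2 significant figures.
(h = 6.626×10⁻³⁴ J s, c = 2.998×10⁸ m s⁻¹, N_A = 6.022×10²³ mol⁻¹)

Product: 9.68×10²⁰ / 6.022×10²³ = 0.001607 mol.
Photons that must be absorbed: 0.001607 / 0.295 = 0.005447 mol.
Incident photons needed: 0.005447 / 0.798 = 0.006826 mol.
Photon energy: hc/λ = 5.518×10⁻¹⁹ J; per mole, 3.323×10⁵ J mol⁻¹.
Energy required: 0.006826 × 3.323×10⁵ = 2300 J.

2300 J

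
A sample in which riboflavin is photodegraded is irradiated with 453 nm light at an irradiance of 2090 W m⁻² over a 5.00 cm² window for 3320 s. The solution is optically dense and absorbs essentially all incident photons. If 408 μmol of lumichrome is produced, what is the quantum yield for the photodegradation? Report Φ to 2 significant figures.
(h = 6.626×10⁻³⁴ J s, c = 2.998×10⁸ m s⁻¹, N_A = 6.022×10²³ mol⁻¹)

Product: 408 μmol = 4.08×10⁻⁴ mol.
Photon energy at 453 nm: hc/λ = (6.626×10⁻³⁴)(2.998×10⁸)/(453×10⁻⁹) = 4.385×10⁻¹⁹ J.
Energy delivered: (2090 W m⁻²)(5.00×10⁻⁴ m²)(3320 s) = 3469 J.
Photons incident: 3469 / 4.385×10⁻¹⁹ = 7.911×10²¹, i.e. 7.911×10²¹/6.022×10²³ = 0.01314 mol.
Φ = 4.08×10⁻⁴ mol / 0.01314 mol photons = 0.031.

Φ = 0.031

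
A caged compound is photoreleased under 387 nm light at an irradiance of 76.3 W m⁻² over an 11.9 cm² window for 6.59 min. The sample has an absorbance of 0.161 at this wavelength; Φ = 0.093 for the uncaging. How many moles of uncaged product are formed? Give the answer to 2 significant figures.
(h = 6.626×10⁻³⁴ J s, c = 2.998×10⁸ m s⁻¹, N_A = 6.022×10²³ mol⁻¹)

Photon energy at 387 nm: hc/λ = (6.626×10⁻³⁴)(2.998×10⁸)/(387×10⁻⁹) = 5.133×10⁻¹⁹ J.
Energy delivered: (76.3 W m⁻²)(11.9×10⁻⁴ m²)(395.4 s) = 35.90 J.
Photons incident: 35.90 / 5.133×10⁻¹⁹ = 6.994×10¹⁹, i.e. 6.994×10¹⁹/6.022×10²³ = 1.161×10⁻⁴ mol.
Fraction absorbed: 1 − 10^(−0.161) = 0.3098.
Photons absorbed: 0.3098 × 1.161×10⁻⁴ = 3.597×10⁻⁵ mol.
Product: Φ × n_abs = 0.093 × 3.597×10⁻⁵ = 3.345×10⁻⁶ mol.

3.3×10⁻⁶ mol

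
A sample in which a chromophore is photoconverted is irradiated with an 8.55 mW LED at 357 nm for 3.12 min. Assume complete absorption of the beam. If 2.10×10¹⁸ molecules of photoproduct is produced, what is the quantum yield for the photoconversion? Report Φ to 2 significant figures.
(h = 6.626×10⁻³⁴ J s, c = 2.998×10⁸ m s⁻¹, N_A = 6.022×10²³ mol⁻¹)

Product: 2.10×10¹⁸ / 6.022×10²³ = 3.487×10⁻⁶ mol.
Photon energy at 357 nm: hc/λ = (6.626×10⁻³⁴)(2.998×10⁸)/(357×10⁻⁹) = 5.564×10⁻¹⁹ J.
Energy delivered: (8.55 mW)(187.2 s) = 1.601 J.
Photons incident: 1.601 / 5.564×10⁻¹⁹ = 2.877×10¹⁸, i.e. 2.877×10¹⁸/6.022×10²³ = 4.777×10⁻⁶ mol.
Φ = 3.487×10⁻⁶ mol / 4.777×10⁻⁶ mol photons = 0.73.

Φ = 0.73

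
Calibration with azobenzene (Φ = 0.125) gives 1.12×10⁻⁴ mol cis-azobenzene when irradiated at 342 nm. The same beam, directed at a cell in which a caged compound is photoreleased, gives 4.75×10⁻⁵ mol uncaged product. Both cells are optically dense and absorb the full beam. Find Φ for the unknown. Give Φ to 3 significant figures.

Photons absorbed by the actinometer: 1.12×10⁻⁴ / 0.125 = 8.960×10⁻⁴ mol.
Φ(unknown) = 4.75×10⁻⁵ / 8.960×10⁻⁴ = 0.0530.

Φ = 0.0530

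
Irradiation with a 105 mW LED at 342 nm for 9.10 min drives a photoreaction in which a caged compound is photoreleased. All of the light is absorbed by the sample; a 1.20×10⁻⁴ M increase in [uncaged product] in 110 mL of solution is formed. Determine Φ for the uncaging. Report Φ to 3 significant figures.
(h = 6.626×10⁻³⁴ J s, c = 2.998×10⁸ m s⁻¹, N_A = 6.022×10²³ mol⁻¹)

Product: (1.20×10⁻⁴ M)(0.11 L) = 1.320×10⁻⁵ mol.
Photon energy at 342 nm: hc/λ = (6.626×10⁻³⁴)(2.998×10⁸)/(342×10⁻⁹) = 5.808×10⁻¹⁹ J.
Energy delivered: (105 mW)(546 s) = 57.33 J.
Photons incident: 57.33 / 5.808×10⁻¹⁹ = 9.871×10¹⁹, i.e. 9.871×10¹⁹/6.022×10²³ = 1.639×10⁻⁴ mol.
Φ = 1.320×10⁻⁵ mol / 1.639×10⁻⁴ mol photons = 0.0805.

Φ = 0.0805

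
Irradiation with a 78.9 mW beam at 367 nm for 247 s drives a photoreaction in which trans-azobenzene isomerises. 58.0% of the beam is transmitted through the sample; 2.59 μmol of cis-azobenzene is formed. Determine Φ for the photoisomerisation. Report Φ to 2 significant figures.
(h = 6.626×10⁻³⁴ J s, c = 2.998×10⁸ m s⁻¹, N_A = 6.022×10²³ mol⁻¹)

Product: 2.59 μmol = 2.59×10⁻⁶ mol.
Photon energy at 367 nm: hc/λ = (6.626×10⁻³⁴)(2.998×10⁸)/(367×10⁻⁹) = 5.413×10⁻¹⁹ J.
Energy delivered: (78.9 mW)(247 s) = 19.49 J.
Photons incident: 19.49 / 5.413×10⁻¹⁹ = 3.601×10¹⁹, i.e. 3.601×10¹⁹/6.022×10²³ = 5.980×10⁻⁵ mol.
Fraction absorbed: 1 − 58.0/100 = 0.4200.
Photons absorbed: 0.4200 × 5.980×10⁻⁵ = 2.512×10⁻⁵ mol.
Φ = 2.59×10⁻⁶ mol / 2.512×10⁻⁵ mol photons = 0.10.

Φ = 0.10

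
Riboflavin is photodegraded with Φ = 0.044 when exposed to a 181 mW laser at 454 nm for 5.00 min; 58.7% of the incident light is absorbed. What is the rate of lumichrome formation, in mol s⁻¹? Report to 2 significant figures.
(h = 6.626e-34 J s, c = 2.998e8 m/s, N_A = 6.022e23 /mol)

Photon energy at 454 nm: hc/λ = (6.626e-34)(2.998e8)/(454e-9) = 4.375e-19 J.
Energy delivered: (181 mW)(300 s) = 54.30 J.
Photons incident: 54.30 / 4.375e-19 = 1.241e20, i.e. 1.241e20/6.022e23 = 2.061e-4 mol.
Photons absorbed: 0.587 × 2.061e-4 = 1.210e-4 mol.
Product formed: 0.044 × 1.210e-4 = 5.324e-6 mol.
Rate: 5.324e-6 / 300 s = 1.8e-8 mol s⁻¹.

1.8e-8 mol s⁻¹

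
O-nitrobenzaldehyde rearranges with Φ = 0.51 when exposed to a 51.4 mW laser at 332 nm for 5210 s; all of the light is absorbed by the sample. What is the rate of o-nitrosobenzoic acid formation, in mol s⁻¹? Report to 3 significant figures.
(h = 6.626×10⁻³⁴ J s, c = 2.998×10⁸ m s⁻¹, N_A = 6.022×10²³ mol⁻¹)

Photon energy at 332 nm: hc/λ = (6.626×10⁻³⁴)(2.998×10⁸)/(332×10⁻⁹) = 5.983×10⁻¹⁹ J.
Energy delivered: (51.4 mW)(5210 s) = 267.8 J.
Photons incident: 267.8 / 5.983×10⁻¹⁹ = 4.476×10²⁰, i.e. 4.476×10²⁰/6.022×10²³ = 7.433×10⁻⁴ mol.
Product formed: 0.51 × 7.433×10⁻⁴ = 3.791×10⁻⁴ mol.
Rate: 3.791×10⁻⁴ / 5210 s = 7.28×10⁻⁸ mol s⁻¹.

7.28×10⁻⁸ mol s⁻¹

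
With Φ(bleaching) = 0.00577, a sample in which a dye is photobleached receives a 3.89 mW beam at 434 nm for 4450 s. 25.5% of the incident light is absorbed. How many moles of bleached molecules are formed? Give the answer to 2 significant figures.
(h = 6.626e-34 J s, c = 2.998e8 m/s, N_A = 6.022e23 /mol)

9.2e-8 mol

Photon energy at 434 nm: hc/λ = (6.626e-34)(2.998e8)/(434e-9) = 4.577e-19 J.
Energy delivered: (3.89 mW)(4450 s) = 17.31 J.
Photons incident: 17.31 / 4.577e-19 = 3.782e19, i.e. 3.782e19/6.022e23 = 6.280e-5 mol.
Photons absorbed: 0.255 × 6.280e-5 = 1.601e-5 mol.
Product: Φ × n_abs = 0.00577 × 1.601e-5 = 9.238e-8 mol.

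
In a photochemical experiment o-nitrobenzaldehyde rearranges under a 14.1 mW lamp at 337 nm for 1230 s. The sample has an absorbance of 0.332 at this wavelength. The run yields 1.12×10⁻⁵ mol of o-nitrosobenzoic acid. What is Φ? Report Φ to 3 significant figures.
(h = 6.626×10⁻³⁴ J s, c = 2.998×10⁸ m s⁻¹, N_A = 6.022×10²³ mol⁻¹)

Photon energy at 337 nm: hc/λ = (6.626×10⁻³⁴)(2.998×10⁸)/(337×10⁻⁹) = 5.895×10⁻¹⁹ J.
Energy delivered: (14.1 mW)(1230 s) = 17.34 J.
Photons incident: 17.34 / 5.895×10⁻¹⁹ = 2.941×10¹⁹, i.e. 2.941×10¹⁹/6.022×10²³ = 4.884×10⁻⁵ mol.
Fraction absorbed: 1 − 10^(−0.332) = 0.5344.
Photons absorbed: 0.5344 × 4.884×10⁻⁵ = 2.610×10⁻⁵ mol.
Φ = 1.12×10⁻⁵ mol / 2.610×10⁻⁵ mol photons = 0.429.

Φ = 0.429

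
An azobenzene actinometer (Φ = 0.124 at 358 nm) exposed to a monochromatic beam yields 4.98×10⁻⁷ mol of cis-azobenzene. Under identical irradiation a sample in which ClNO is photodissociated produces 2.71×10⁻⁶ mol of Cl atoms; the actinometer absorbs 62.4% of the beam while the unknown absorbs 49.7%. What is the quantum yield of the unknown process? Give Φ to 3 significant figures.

Photons absorbed by the actinometer: 4.98×10⁻⁷ / 0.124 = 4.016×10⁻⁶ mol.
Incident flux: 4.016×10⁻⁶ / 0.624 = 6.436×10⁻⁶ einstein.
Absorbed by unknown: 0.497 × 6.436×10⁻⁶ = 3.199×10⁻⁶ mol.
Φ(unknown) = 2.71×10⁻⁶ / 3.199×10⁻⁶ = 0.847.

Φ = 0.847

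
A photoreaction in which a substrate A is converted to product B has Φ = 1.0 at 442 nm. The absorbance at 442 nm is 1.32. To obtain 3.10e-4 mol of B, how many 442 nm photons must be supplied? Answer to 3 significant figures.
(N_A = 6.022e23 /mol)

Photons that must be absorbed: 3.10e-4 / 1.0 = 3.100e-4 mol.
Fraction absorbed: 1 − 10^(−1.32) = 0.9521.
Incident photons needed: 3.100e-4 / 0.9521 = 3.256e-4 mol.
Photon count: 3.256e-4 × 6.022e23 = 1.96e20.

1.96e20 photons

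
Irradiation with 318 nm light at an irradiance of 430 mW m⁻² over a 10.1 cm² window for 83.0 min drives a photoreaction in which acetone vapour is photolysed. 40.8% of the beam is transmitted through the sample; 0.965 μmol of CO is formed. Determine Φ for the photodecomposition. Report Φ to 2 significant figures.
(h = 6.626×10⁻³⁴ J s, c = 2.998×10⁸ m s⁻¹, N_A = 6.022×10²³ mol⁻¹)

Product: 0.965 μmol = 9.65×10⁻⁷ mol.
Photon energy at 318 nm: hc/λ = (6.626×10⁻³⁴)(2.998×10⁸)/(318×10⁻⁹) = 6.247×10⁻¹⁹ J.
Energy delivered: (430 mW m⁻²)(10.1×10⁻⁴ m²)(4980 s) = 2.163 J.
Photons incident: 2.163 / 6.247×10⁻¹⁹ = 3.462×10¹⁸, i.e. 3.462×10¹⁸/6.022×10²³ = 5.749×10⁻⁶ mol.
Fraction absorbed: 1 − 40.8/100 = 0.5920.
Photons absorbed: 0.5920 × 5.749×10⁻⁶ = 3.403×10⁻⁶ mol.
Φ = 9.65×10⁻⁷ mol / 3.403×10⁻⁶ mol photons = 0.28.

Φ = 0.28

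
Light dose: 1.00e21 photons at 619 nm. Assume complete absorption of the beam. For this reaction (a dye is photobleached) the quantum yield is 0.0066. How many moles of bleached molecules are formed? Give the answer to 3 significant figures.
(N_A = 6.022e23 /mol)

1.10e-5 mol

Moles of photons: 1.00e21 / 6.022e23 = 0.001661 mol.
Product: Φ × n_abs = 0.0066 × 0.001661 = 1.096e-5 mol.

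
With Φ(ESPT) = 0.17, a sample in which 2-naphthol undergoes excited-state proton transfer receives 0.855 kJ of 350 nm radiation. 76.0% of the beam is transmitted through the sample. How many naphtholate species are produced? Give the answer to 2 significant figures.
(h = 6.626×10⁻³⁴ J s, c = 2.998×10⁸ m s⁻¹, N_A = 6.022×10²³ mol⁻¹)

6.1×10¹⁹ species

Photon energy at 350 nm: hc/λ = (6.626×10⁻³⁴)(2.998×10⁸)/(350×10⁻⁹) = 5.676×10⁻¹⁹ J.
Incident energy: 0.855 kJ = 855 J.
Photons incident: 855 / 5.676×10⁻¹⁹ = 1.506×10²¹, i.e. 1.506×10²¹/6.022×10²³ = 0.002501 mol.
Fraction absorbed: 1 − 76.0/100 = 0.2400.
Photons absorbed: 0.2400 × 0.002501 = 6.002×10⁻⁴ mol.
Product: Φ × n_abs = 0.17 × 6.002×10⁻⁴ = 1.020×10⁻⁴ mol.
As a count: 1.020×10⁻⁴ × 6.022×10²³ = 6.1×10¹⁹.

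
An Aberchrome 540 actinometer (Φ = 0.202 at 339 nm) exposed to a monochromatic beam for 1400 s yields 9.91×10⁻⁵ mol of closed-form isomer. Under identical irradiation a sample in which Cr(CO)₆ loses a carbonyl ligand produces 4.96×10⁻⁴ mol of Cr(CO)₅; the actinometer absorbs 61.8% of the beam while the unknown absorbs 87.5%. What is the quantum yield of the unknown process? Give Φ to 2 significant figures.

Φ = 0.71

Photons absorbed by the actinometer: 9.91×10⁻⁵ / 0.202 = 4.906×10⁻⁴ mol.
Incident flux: 4.906×10⁻⁴ / 0.618 = 7.939×10⁻⁴ einstein.
Absorbed by unknown: 0.875 × 7.939×10⁻⁴ = 6.947×10⁻⁴ mol.
Φ(unknown) = 4.96×10⁻⁴ / 6.947×10⁻⁴ = 0.71.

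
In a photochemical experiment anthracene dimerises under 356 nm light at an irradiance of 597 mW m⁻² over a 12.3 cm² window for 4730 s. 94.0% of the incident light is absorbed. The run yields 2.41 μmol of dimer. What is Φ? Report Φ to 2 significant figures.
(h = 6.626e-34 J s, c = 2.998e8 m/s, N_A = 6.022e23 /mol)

Product: 2.41 μmol = 2.41e-6 mol.
Photon energy at 356 nm: hc/λ = (6.626e-34)(2.998e8)/(356e-9) = 5.580e-19 J.
Energy delivered: (597 mW m⁻²)(12.3e-4 m²)(4730 s) = 3.473 J.
Photons incident: 3.473 / 5.580e-19 = 6.224e18, i.e. 6.224e18/6.022e23 = 1.034e-5 mol.
Photons absorbed: 0.940 × 1.034e-5 = 9.720e-6 mol.
Φ = 2.41e-6 mol / 9.720e-6 mol photons = 0.25.

Φ = 0.25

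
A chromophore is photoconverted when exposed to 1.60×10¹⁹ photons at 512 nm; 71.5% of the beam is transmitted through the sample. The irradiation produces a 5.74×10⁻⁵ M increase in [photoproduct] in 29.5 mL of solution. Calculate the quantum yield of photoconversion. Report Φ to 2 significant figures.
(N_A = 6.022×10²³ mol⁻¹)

Φ = 0.22

Product: (5.74×10⁻⁵ M)(0.0295 L) = 1.693×10⁻⁶ mol.
Moles of photons: 1.60×10¹⁹ / 6.022×10²³ = 2.657×10⁻⁵ mol.
Fraction absorbed: 1 − 71.5/100 = 0.2850.
Photons absorbed: 0.2850 × 2.657×10⁻⁵ = 7.572×10⁻⁶ mol.
Φ = 1.693×10⁻⁶ mol / 7.572×10⁻⁶ mol photons = 0.22.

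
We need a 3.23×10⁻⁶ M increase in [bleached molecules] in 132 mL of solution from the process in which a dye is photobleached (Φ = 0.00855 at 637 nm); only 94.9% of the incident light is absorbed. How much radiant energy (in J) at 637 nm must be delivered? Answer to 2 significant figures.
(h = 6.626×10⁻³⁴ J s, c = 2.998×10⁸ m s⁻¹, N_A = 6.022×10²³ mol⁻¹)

9.9 J

Product: (3.23×10⁻⁶ M)(0.132 L) = 4.264×10⁻⁷ mol.
Photons that must be absorbed: 4.264×10⁻⁷ / 0.00855 = 4.987×10⁻⁵ mol.
Incident photons needed: 4.987×10⁻⁵ / 0.949 = 5.255×10⁻⁵ mol.
Photon energy: hc/λ = 3.118×10⁻¹⁹ J; per mole, 1.878×10⁵ J mol⁻¹.
Energy required: 5.255×10⁻⁵ × 1.878×10⁵ = 9.9 J.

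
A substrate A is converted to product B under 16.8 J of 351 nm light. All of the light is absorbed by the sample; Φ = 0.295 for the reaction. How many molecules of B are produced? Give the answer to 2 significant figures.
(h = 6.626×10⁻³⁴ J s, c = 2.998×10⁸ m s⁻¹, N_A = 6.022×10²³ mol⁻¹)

8.8×10¹⁸ molecules

Photon energy at 351 nm: hc/λ = (6.626×10⁻³⁴)(2.998×10⁸)/(351×10⁻⁹) = 5.659×10⁻¹⁹ J.
Photons incident: 16.8 / 5.659×10⁻¹⁹ = 2.969×10¹⁹, i.e. 2.969×10¹⁹/6.022×10²³ = 4.930×10⁻⁵ mol.
Product: Φ × n_abs = 0.295 × 4.930×10⁻⁵ = 1.454×10⁻⁵ mol.
As a count: 1.454×10⁻⁵ × 6.022×10²³ = 8.8×10¹⁸.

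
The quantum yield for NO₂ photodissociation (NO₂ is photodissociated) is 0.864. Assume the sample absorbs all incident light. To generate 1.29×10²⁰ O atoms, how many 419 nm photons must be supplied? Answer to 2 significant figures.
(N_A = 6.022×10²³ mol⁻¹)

1.5×10²⁰ photons

Product: 1.29×10²⁰ / 6.022×10²³ = 2.142×10⁻⁴ mol.
Photons that must be absorbed: 2.142×10⁻⁴ / 0.864 = 2.479×10⁻⁴ mol.
Photon count: 2.479×10⁻⁴ × 6.022×10²³ = 1.5×10²⁰.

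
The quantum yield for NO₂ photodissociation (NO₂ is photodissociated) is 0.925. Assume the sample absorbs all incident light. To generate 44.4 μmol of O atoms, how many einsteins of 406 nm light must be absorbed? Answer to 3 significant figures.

Product: 44.4 μmol = 4.44e-5 mol.
Photons that must be absorbed: 4.44e-5 / 0.925 = 4.800e-5 mol.

4.80e-5 einstein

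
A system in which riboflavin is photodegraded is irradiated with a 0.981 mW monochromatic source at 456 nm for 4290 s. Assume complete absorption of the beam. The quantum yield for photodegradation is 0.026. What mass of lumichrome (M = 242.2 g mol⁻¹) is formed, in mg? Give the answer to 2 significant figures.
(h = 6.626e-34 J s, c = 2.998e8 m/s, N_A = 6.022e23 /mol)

0.10 mg

Photon energy at 456 nm: hc/λ = (6.626e-34)(2.998e8)/(456e-9) = 4.356e-19 J.
Energy delivered: (0.981 mW)(4290 s) = 4.208 J.
Photons incident: 4.208 / 4.356e-19 = 9.660e18, i.e. 9.660e18/6.022e23 = 1.604e-5 mol.
Product: Φ × n_abs = 0.026 × 1.604e-5 = 4.170e-7 mol.
Mass: 4.170e-7 × 242.2 = 1.010e-4 g = 0.10 mg.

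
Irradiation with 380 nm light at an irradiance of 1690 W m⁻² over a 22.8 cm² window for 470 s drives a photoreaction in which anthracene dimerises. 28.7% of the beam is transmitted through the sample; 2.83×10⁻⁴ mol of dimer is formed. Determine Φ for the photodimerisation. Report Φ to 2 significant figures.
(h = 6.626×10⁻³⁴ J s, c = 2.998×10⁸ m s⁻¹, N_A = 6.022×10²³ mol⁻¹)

Φ = 0.069

Photon energy at 380 nm: hc/λ = (6.626×10⁻³⁴)(2.998×10⁸)/(380×10⁻⁹) = 5.228×10⁻¹⁹ J.
Energy delivered: (1690 W m⁻²)(22.8×10⁻⁴ m²)(470 s) = 1811 J.
Photons incident: 1811 / 5.228×10⁻¹⁹ = 3.464×10²¹, i.e. 3.464×10²¹/6.022×10²³ = 0.005752 mol.
Fraction absorbed: 1 − 28.7/100 = 0.7130.
Photons absorbed: 0.7130 × 0.005752 = 0.004101 mol.
Φ = 2.83×10⁻⁴ mol / 0.004101 mol photons = 0.069.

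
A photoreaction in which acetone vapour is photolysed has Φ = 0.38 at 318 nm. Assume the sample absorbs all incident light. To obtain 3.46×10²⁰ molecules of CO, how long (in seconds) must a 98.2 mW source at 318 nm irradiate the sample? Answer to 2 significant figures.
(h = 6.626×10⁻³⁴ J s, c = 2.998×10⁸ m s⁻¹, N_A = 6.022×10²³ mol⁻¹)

t ≈ 5800 s

Product: 3.46×10²⁰ / 6.022×10²³ = 5.746×10⁻⁴ mol.
Photons that must be absorbed: 5.746×10⁻⁴ / 0.38 = 0.001512 mol.
Photon energy: hc/λ = 6.247×10⁻¹⁹ J; per mole, 3.762×10⁵ J mol⁻¹.
Energy required: 0.001512 × 3.762×10⁵ = 568.8 J.
Time: 568.8 J / 0.0982 W = 5800 s.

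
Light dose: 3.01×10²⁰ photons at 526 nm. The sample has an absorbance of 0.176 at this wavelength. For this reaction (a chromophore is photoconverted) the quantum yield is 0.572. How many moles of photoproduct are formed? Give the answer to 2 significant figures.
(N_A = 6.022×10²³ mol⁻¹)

Moles of photons: 3.01×10²⁰ / 6.022×10²³ = 4.998×10⁻⁴ mol.
Fraction absorbed: 1 − 10^(−0.176) = 0.3332.
Photons absorbed: 0.3332 × 4.998×10⁻⁴ = 1.665×10⁻⁴ mol.
Product: Φ × n_abs = 0.572 × 1.665×10⁻⁴ = 9.524×10⁻⁵ mol.

9.5×10⁻⁵ mol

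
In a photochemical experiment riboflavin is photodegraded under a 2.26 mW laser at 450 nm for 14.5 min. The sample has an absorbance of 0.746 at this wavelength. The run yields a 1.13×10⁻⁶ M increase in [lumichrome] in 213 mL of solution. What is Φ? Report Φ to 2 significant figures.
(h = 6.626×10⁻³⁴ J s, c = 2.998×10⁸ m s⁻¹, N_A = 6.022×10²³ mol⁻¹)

Φ = 0.040

Product: (1.13×10⁻⁶ M)(0.213 L) = 2.407×10⁻⁷ mol.
Photon energy at 450 nm: hc/λ = (6.626×10⁻³⁴)(2.998×10⁸)/(450×10⁻⁹) = 4.414×10⁻¹⁹ J.
Energy delivered: (2.26 mW)(870 s) = 1.966 J.
Photons incident: 1.966 / 4.414×10⁻¹⁹ = 4.454×10¹⁸, i.e. 4.454×10¹⁸/6.022×10²³ = 7.396×10⁻⁶ mol.
Fraction absorbed: 1 − 10^(−0.746) = 0.8205.
Photons absorbed: 0.8205 × 7.396×10⁻⁶ = 6.068×10⁻⁶ mol.
Φ = 2.407×10⁻⁷ mol / 6.068×10⁻⁶ mol photons = 0.040.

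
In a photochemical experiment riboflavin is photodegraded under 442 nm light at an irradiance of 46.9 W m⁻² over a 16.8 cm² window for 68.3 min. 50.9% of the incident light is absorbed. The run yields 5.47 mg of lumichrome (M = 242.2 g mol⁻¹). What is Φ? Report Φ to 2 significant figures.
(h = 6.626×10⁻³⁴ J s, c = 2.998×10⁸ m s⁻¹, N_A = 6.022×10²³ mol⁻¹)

Product: 5.47 mg / 242.2 g mol⁻¹ = 2.258×10⁻⁵ mol.
Photon energy at 442 nm: hc/λ = (6.626×10⁻³⁴)(2.998×10⁸)/(442×10⁻⁹) = 4.494×10⁻¹⁹ J.
Energy delivered: (46.9 W m⁻²)(16.8×10⁻⁴ m²)(4098 s) = 322.9 J.
Photons incident: 322.9 / 4.494×10⁻¹⁹ = 7.185×10²⁰, i.e. 7.185×10²⁰/6.022×10²³ = 0.001193 mol.
Photons absorbed: 0.509 × 0.001193 = 6.072×10⁻⁴ mol.
Φ = 2.258×10⁻⁵ mol / 6.072×10⁻⁴ mol photons = 0.037.

Φ = 0.037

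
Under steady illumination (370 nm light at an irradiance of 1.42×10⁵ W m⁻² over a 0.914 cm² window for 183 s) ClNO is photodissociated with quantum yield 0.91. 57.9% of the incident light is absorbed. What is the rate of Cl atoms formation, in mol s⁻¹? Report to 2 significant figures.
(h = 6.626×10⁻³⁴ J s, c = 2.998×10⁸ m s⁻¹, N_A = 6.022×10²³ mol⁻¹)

Photon energy at 370 nm: hc/λ = (6.626×10⁻³⁴)(2.998×10⁸)/(370×10⁻⁹) = 5.369×10⁻¹⁹ J.
Energy delivered: (1.42×10⁵ W m⁻²)(0.914×10⁻⁴ m²)(183 s) = 2375 J.
Photons incident: 2375 / 5.369×10⁻¹⁹ = 4.424×10²¹, i.e. 4.424×10²¹/6.022×10²³ = 0.007346 mol.
Photons absorbed: 0.579 × 0.007346 = 0.004253 mol.
Product formed: 0.91 × 0.004253 = 0.003870 mol.
Rate: 0.003870 / 183 s = 2.1×10⁻⁵ mol s⁻¹.

2.1×10⁻⁵ mol s⁻¹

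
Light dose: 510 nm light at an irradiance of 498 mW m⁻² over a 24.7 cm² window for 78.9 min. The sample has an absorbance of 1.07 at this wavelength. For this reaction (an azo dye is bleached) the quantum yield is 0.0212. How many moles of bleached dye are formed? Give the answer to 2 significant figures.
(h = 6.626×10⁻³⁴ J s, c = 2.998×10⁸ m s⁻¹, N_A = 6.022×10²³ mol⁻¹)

Photon energy at 510 nm: hc/λ = (6.626×10⁻³⁴)(2.998×10⁸)/(510×10⁻⁹) = 3.895×10⁻¹⁹ J.
Energy delivered: (498 mW m⁻²)(24.7×10⁻⁴ m²)(4734 s) = 5.823 J.
Photons incident: 5.823 / 3.895×10⁻¹⁹ = 1.495×10¹⁹, i.e. 1.495×10¹⁹/6.022×10²³ = 2.483×10⁻⁵ mol.
Fraction absorbed: 1 − 10^(−1.07) = 0.9149.
Photons absorbed: 0.9149 × 2.483×10⁻⁵ = 2.272×10⁻⁵ mol.
Product: Φ × n_abs = 0.0212 × 2.272×10⁻⁵ = 4.817×10⁻⁷ mol.

4.8×10⁻⁷ mol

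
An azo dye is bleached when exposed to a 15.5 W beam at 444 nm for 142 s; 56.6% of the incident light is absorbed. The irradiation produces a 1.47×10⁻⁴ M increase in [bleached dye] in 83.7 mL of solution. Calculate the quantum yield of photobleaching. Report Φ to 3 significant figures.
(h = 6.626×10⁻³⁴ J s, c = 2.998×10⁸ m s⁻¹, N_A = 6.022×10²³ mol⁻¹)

Φ = 0.00266

Product: (1.47×10⁻⁴ M)(0.0837 L) = 1.230×10⁻⁵ mol.
Photon energy at 444 nm: hc/λ = (6.626×10⁻³⁴)(2.998×10⁸)/(444×10⁻⁹) = 4.474×10⁻¹⁹ J.
Energy delivered: (15.5 W)(142 s) = 2201 J.
Photons incident: 2201 / 4.474×10⁻¹⁹ = 4.920×10²¹, i.e. 4.920×10²¹/6.022×10²³ = 0.008170 mol.
Photons absorbed: 0.566 × 0.008170 = 0.004624 mol.
Φ = 1.230×10⁻⁵ mol / 0.004624 mol photons = 0.00266.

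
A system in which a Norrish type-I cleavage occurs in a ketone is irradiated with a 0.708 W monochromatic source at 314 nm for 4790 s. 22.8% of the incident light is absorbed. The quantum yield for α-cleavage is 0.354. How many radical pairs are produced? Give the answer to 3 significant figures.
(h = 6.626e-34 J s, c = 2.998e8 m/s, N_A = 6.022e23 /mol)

Photon energy at 314 nm: hc/λ = (6.626e-34)(2.998e8)/(314e-9) = 6.326e-19 J.
Energy delivered: (0.708 W)(4790 s) = 3391 J.
Photons incident: 3391 / 6.326e-19 = 5.360e21, i.e. 5.360e21/6.022e23 = 0.008901 mol.
Photons absorbed: 0.228 × 0.008901 = 0.002029 mol.
Product: Φ × n_abs = 0.354 × 0.002029 = 7.183e-4 mol.
As a count: 7.183e-4 × 6.022e23 = 4.33e20.

4.33e20 radical pairs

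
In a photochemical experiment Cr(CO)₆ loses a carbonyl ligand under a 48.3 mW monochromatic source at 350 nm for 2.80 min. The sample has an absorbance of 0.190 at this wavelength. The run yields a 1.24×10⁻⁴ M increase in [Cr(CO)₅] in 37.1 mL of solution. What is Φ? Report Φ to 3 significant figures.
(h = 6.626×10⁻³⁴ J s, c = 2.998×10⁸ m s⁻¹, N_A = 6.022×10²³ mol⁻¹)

Product: (1.24×10⁻⁴ M)(0.0371 L) = 4.600×10⁻⁶ mol.
Photon energy at 350 nm: hc/λ = (6.626×10⁻³⁴)(2.998×10⁸)/(350×10⁻⁹) = 5.676×10⁻¹⁹ J.
Energy delivered: (48.3 mW)(168 s) = 8.114 J.
Photons incident: 8.114 / 5.676×10⁻¹⁹ = 1.430×10¹⁹, i.e. 1.430×10¹⁹/6.022×10²³ = 2.375×10⁻⁵ mol.
Fraction absorbed: 1 − 10^(−0.190) = 0.3543.
Photons absorbed: 0.3543 × 2.375×10⁻⁵ = 8.415×10⁻⁶ mol.
Φ = 4.600×10⁻⁶ mol / 8.415×10⁻⁶ mol photons = 0.547.

Φ = 0.547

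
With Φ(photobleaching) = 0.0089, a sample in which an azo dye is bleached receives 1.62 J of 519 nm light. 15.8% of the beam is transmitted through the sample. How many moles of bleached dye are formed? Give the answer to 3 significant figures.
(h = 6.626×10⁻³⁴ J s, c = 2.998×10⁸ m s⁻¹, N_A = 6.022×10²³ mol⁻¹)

5.27×10⁻⁸ mol

Photon energy at 519 nm: hc/λ = (6.626×10⁻³⁴)(2.998×10⁸)/(519×10⁻⁹) = 3.828×10⁻¹⁹ J.
Photons incident: 1.62 / 3.828×10⁻¹⁹ = 4.232×10¹⁸, i.e. 4.232×10¹⁸/6.022×10²³ = 7.028×10⁻⁶ mol.
Fraction absorbed: 1 − 15.8/100 = 0.8420.
Photons absorbed: 0.8420 × 7.028×10⁻⁶ = 5.918×10⁻⁶ mol.
Product: Φ × n_abs = 0.0089 × 5.918×10⁻⁶ = 5.267×10⁻⁸ mol.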